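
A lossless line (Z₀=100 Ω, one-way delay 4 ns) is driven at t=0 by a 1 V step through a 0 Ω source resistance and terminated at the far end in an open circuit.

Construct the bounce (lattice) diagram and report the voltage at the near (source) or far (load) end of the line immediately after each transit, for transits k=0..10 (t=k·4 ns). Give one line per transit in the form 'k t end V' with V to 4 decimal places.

Γ_L=1.000000, Γ_S=-1.000000; launch V₁=1·100/100=1.000000
k=0 src: V=1.0000
k=1 load: inc=1.000000, refl=1.000000·1.000000=1.0000; V=0.000000+1.000000+1.000000=2.0000
k=2 src: inc=1.000000, refl=1.000000·-1.000000=-1.0000; V=1.000000+1.000000+-1.000000=1.0000
k=3 load: inc=-1.000000, refl=-1.000000·1.000000=-1.0000; V=2.000000+-1.000000+-1.000000=0.0000
k=4 src: inc=-1.000000, refl=-1.000000·-1.000000=1.0000; V=1.000000+-1.000000+1.000000=1.0000
k=5 load: inc=1.000000, refl=1.000000·1.000000=1.0000; V=0.000000+1.000000+1.000000=2.0000
k=6 src: inc=1.000000, refl=1.000000·-1.000000=-1.0000; V=1.000000+1.000000+-1.000000=1.0000
k=7 load: inc=-1.000000, refl=-1.000000·1.000000=-1.0000; V=2.000000+-1.000000+-1.000000=0.0000
k=8 src: inc=-1.000000, refl=-1.000000·-1.000000=1.0000; V=1.000000+-1.000000+1.000000=1.0000
k=9 load: inc=1.000000, refl=1.000000·1.000000=1.0000; V=0.000000+1.000000+1.000000=2.0000
k=10 src: inc=1.000000, refl=1.000000·-1.000000=-1.0000; V=1.000000+1.000000+-1.000000=1.0000

0 0 source 1.0000
1 4 load 2.0000
2 8 source 1.0000
3 12 load 0.0000
4 16 source 1.0000
5 20 load 2.0000
6 24 source 1.0000
7 28 load 0.0000
8 32 source 1.0000
9 36 load 2.0000
10 40 source 1.0000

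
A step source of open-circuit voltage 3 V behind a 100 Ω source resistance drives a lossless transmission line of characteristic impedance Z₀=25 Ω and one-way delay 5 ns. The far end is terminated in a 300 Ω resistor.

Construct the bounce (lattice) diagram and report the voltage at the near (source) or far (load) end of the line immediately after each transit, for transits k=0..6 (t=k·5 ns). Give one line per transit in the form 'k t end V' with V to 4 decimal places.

0 0 source 0.6000
1 5 load 1.1077
2 10 source 1.4123
3 15 load 1.6701
4 20 source 1.8247
5 25 load 1.9556
6 30 source 2.0341

Γ_L=0.846154, Γ_S=0.600000; launch V₁=3·25/125=0.600000
k=0 src: V=0.6000
k=1 load: inc=0.600000, refl=0.600000·0.846154=0.5077; V=0.000000+0.600000+0.507692=1.1077
k=2 src: inc=0.507692, refl=0.507692·0.600000=0.3046; V=0.600000+0.507692+0.304615=1.4123
k=3 load: inc=0.304615, refl=0.304615·0.846154=0.2578; V=1.107692+0.304615+0.257751=1.6701
k=4 src: inc=0.257751, refl=0.257751·0.600000=0.1547; V=1.412308+0.257751+0.154651=1.8247
k=5 load: inc=0.154651, refl=0.154651·0.846154=0.1309; V=1.670059+0.154651+0.130858=1.9556
k=6 src: inc=0.130858, refl=0.130858·0.600000=0.0785; V=1.824710+0.130858+0.078515=2.0341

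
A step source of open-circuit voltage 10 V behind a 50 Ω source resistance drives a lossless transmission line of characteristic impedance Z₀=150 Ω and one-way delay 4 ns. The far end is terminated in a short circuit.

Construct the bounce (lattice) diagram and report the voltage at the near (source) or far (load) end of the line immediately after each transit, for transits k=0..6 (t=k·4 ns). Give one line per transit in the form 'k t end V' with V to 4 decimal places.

Γ_L=-1.000000, Γ_S=-0.500000; launch V₁=10·150/200=7.500000
k=0 src: V=7.5000
k=1 load: inc=7.500000, refl=7.500000·-1.000000=-7.5000; V=0.000000+7.500000+-7.500000=0.0000
k=2 src: inc=-7.500000, refl=-7.500000·-0.500000=3.7500; V=7.500000+-7.500000+3.750000=3.7500
k=3 load: inc=3.750000, refl=3.750000·-1.000000=-3.7500; V=0.000000+3.750000+-3.750000=0.0000
k=4 src: inc=-3.750000, refl=-3.750000·-0.500000=1.8750; V=3.750000+-3.750000+1.875000=1.8750
k=5 load: inc=1.875000, refl=1.875000·-1.000000=-1.8750; V=0.000000+1.875000+-1.875000=0.0000
k=6 src: inc=-1.875000, refl=-1.875000·-0.500000=0.9375; V=1.875000+-1.875000+0.937500=0.9375

0 0 source 7.5000
1 4 load 0.0000
2 8 source 3.7500
3 12 load 0.0000
4 16 source 1.8750
5 20 load 0.0000
6 24 source 0.9375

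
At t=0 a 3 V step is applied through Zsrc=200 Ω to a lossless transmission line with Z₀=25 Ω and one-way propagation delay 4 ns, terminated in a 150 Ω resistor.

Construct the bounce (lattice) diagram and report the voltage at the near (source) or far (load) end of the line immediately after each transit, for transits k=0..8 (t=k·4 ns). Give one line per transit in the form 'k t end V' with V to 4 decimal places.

0 0 source 0.3333
1 4 load 0.5714
2 8 source 0.7566
3 12 load 0.8889
4 16 source 0.9918
5 20 load 1.0653
6 24 source 1.1224
7 28 load 1.1632
8 32 source 1.1950

Γ_L=0.714286, Γ_S=0.777778; launch V₁=3·25/225=0.333333
k=0 src: V=0.3333
k=1 load: inc=0.333333, refl=0.333333·0.714286=0.2381; V=0.000000+0.333333+0.238095=0.5714
k=2 src: inc=0.238095, refl=0.238095·0.777778=0.1852; V=0.333333+0.238095+0.185185=0.7566
k=3 load: inc=0.185185, refl=0.185185·0.714286=0.1323; V=0.571429+0.185185+0.132275=0.8889
k=4 src: inc=0.132275, refl=0.132275·0.777778=0.1029; V=0.756614+0.132275+0.102881=0.9918
k=5 load: inc=0.102881, refl=0.102881·0.714286=0.0735; V=0.888889+0.102881+0.073486=1.0653
k=6 src: inc=0.073486, refl=0.073486·0.777778=0.0572; V=0.991770+0.073486+0.057156=1.1224
k=7 load: inc=0.057156, refl=0.057156·0.714286=0.0408; V=1.065256+0.057156+0.040826=1.1632
k=8 src: inc=0.040826, refl=0.040826·0.777778=0.0318; V=1.122412+0.040826+0.031753=1.1950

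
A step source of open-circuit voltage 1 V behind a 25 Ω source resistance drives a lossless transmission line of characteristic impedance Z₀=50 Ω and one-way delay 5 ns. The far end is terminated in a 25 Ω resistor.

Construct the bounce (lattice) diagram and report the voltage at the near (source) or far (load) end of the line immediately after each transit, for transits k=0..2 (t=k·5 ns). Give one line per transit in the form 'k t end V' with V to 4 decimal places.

Γ_L=-0.333333, Γ_S=-0.333333; launch V₁=1·50/75=0.666667
k=0 src: V=0.6667
k=1 load: inc=0.666667, refl=0.666667·-0.333333=-0.2222; V=0.000000+0.666667+-0.222222=0.4444
k=2 src: inc=-0.222222, refl=-0.222222·-0.333333=0.0741; V=0.666667+-0.222222+0.074074=0.5185

0 0 source 0.6667
1 5 load 0.4444
2 10 source 0.5185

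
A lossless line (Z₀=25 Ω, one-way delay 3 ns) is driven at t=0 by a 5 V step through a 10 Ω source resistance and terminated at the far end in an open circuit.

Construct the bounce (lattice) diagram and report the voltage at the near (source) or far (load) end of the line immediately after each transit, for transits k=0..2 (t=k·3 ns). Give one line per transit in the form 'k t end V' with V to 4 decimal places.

0 0 source 3.5714
1 3 load 7.1429
2 6 source 5.6122

Γ_L=1.000000, Γ_S=-0.428571; launch V₁=5·25/35=3.571429
k=0 src: V=3.5714
k=1 load: inc=3.571429, refl=3.571429·1.000000=3.5714; V=0.000000+3.571429+3.571429=7.1429
k=2 src: inc=3.571429, refl=3.571429·-0.428571=-1.5306; V=3.571429+3.571429+-1.530612=5.6122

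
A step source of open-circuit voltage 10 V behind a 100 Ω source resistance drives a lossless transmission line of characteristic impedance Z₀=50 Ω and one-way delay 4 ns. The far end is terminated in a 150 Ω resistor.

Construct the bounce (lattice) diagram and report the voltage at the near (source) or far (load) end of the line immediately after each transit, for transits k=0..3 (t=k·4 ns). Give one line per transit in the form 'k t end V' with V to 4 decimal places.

0 0 source 3.3333
1 4 load 5.0000
2 8 source 5.5556
3 12 load 5.8333

Γ_L=0.500000, Γ_S=0.333333; launch V₁=10·50/150=3.333333
k=0 src: V=3.3333
k=1 load: inc=3.333333, refl=3.333333·0.500000=1.6667; V=0.000000+3.333333+1.666667=5.0000
k=2 src: inc=1.666667, refl=1.666667·0.333333=0.5556; V=3.333333+1.666667+0.555556=5.5556
k=3 load: inc=0.555556, refl=0.555556·0.500000=0.2778; V=5.000000+0.555556+0.277778=5.8333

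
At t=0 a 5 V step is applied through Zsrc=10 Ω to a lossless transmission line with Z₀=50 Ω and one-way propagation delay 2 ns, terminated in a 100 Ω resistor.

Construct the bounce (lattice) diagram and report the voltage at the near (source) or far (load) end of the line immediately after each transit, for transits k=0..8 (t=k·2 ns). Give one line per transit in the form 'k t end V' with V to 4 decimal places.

0 0 source 4.1667
1 2 load 5.5556
2 4 source 4.6296
3 6 load 4.3210
4 8 source 4.5267
5 10 load 4.5953
6 12 source 4.5496
7 14 load 4.5344
8 16 source 4.5445

Γ_L=0.333333, Γ_S=-0.666667; launch V₁=5·50/60=4.166667
k=0 src: V=4.1667
k=1 load: inc=4.166667, refl=4.166667·0.333333=1.3889; V=0.000000+4.166667+1.388889=5.5556
k=2 src: inc=1.388889, refl=1.388889·-0.666667=-0.9259; V=4.166667+1.388889+-0.925926=4.6296
k=3 load: inc=-0.925926, refl=-0.925926·0.333333=-0.3086; V=5.555556+-0.925926+-0.308642=4.3210
k=4 src: inc=-0.308642, refl=-0.308642·-0.666667=0.2058; V=4.629630+-0.308642+0.205761=4.5267
k=5 load: inc=0.205761, refl=0.205761·0.333333=0.0686; V=4.320988+0.205761+0.068587=4.5953
k=6 src: inc=0.068587, refl=0.068587·-0.666667=-0.0457; V=4.526749+0.068587+-0.045725=4.5496
k=7 load: inc=-0.045725, refl=-0.045725·0.333333=-0.0152; V=4.595336+-0.045725+-0.015242=4.5344
k=8 src: inc=-0.015242, refl=-0.015242·-0.666667=0.0102; V=4.549611+-0.015242+0.010161=4.5445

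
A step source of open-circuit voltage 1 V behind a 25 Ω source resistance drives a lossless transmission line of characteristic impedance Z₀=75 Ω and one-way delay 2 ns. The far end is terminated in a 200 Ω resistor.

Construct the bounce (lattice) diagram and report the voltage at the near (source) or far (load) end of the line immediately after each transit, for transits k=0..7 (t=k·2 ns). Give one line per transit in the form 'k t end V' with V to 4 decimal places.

Γ_L=0.454545, Γ_S=-0.500000; launch V₁=1·75/100=0.750000
k=0 src: V=0.7500
k=1 load: inc=0.750000, refl=0.750000·0.454545=0.3409; V=0.000000+0.750000+0.340909=1.0909
k=2 src: inc=0.340909, refl=0.340909·-0.500000=-0.1705; V=0.750000+0.340909+-0.170455=0.9205
k=3 load: inc=-0.170455, refl=-0.170455·0.454545=-0.0775; V=1.090909+-0.170455+-0.077479=0.8430
k=4 src: inc=-0.077479, refl=-0.077479·-0.500000=0.0387; V=0.920455+-0.077479+0.038740=0.8817
k=5 load: inc=0.038740, refl=0.038740·0.454545=0.0176; V=0.842975+0.038740+0.017609=0.8993
k=6 src: inc=0.017609, refl=0.017609·-0.500000=-0.0088; V=0.881715+0.017609+-0.008804=0.8905
k=7 load: inc=-0.008804, refl=-0.008804·0.454545=-0.0040; V=0.899324+-0.008804+-0.004002=0.8865

0 0 source 0.7500
1 2 load 1.0909
2 4 source 0.9205
3 6 load 0.8430
4 8 source 0.8817
5 10 load 0.8993
6 12 source 0.8905
7 14 load 0.8865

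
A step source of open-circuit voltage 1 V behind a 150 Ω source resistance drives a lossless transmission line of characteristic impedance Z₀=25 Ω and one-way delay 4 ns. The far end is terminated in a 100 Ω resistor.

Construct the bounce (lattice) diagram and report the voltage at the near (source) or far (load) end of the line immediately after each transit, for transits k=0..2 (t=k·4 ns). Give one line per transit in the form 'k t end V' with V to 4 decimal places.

0 0 source 0.1429
1 4 load 0.2286
2 8 source 0.2898

Γ_L=0.600000, Γ_S=0.714286; launch V₁=1·25/175=0.142857
k=0 src: V=0.1429
k=1 load: inc=0.142857, refl=0.142857·0.600000=0.0857; V=0.000000+0.142857+0.085714=0.2286
k=2 src: inc=0.085714, refl=0.085714·0.714286=0.0612; V=0.142857+0.085714+0.061224=0.2898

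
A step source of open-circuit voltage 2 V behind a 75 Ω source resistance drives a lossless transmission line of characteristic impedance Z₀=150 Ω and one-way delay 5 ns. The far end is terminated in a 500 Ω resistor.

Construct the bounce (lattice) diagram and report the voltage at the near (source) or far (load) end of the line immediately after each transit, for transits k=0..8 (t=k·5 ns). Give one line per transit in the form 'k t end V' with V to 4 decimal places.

0 0 source 1.3333
1 5 load 2.0513
2 10 source 1.8120
3 15 load 1.6831
4 20 source 1.7261
5 25 load 1.7492
6 30 source 1.7415
7 35 load 1.7373
8 40 source 1.7387

Γ_L=0.538462, Γ_S=-0.333333; launch V₁=2·150/225=1.333333
k=0 src: V=1.3333
k=1 load: inc=1.333333, refl=1.333333·0.538462=0.7179; V=0.000000+1.333333+0.717949=2.0513
k=2 src: inc=0.717949, refl=0.717949·-0.333333=-0.2393; V=1.333333+0.717949+-0.239316=1.8120
k=3 load: inc=-0.239316, refl=-0.239316·0.538462=-0.1289; V=2.051282+-0.239316+-0.128863=1.6831
k=4 src: inc=-0.128863, refl=-0.128863·-0.333333=0.0430; V=1.811966+-0.128863+0.042954=1.7261
k=5 load: inc=0.042954, refl=0.042954·0.538462=0.0231; V=1.683103+0.042954+0.023129=1.7492
k=6 src: inc=0.023129, refl=0.023129·-0.333333=-0.0077; V=1.726057+0.023129+-0.007710=1.7415
k=7 load: inc=-0.007710, refl=-0.007710·0.538462=-0.0042; V=1.749187+-0.007710+-0.004151=1.7373
k=8 src: inc=-0.004151, refl=-0.004151·-0.333333=0.0014; V=1.741477+-0.004151+0.001384=1.7387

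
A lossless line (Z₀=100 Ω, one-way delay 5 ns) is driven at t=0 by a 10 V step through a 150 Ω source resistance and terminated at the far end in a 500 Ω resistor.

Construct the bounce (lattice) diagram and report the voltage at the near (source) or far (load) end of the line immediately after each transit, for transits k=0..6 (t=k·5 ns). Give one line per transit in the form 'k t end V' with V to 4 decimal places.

Γ_L=0.666667, Γ_S=0.200000; launch V₁=10·100/250=4.000000
k=0 src: V=4.0000
k=1 load: inc=4.000000, refl=4.000000·0.666667=2.6667; V=0.000000+4.000000+2.666667=6.6667
k=2 src: inc=2.666667, refl=2.666667·0.200000=0.5333; V=4.000000+2.666667+0.533333=7.2000
k=3 load: inc=0.533333, refl=0.533333·0.666667=0.3556; V=6.666667+0.533333+0.355556=7.5556
k=4 src: inc=0.355556, refl=0.355556·0.200000=0.0711; V=7.200000+0.355556+0.071111=7.6267
k=5 load: inc=0.071111, refl=0.071111·0.666667=0.0474; V=7.555556+0.071111+0.047407=7.6741
k=6 src: inc=0.047407, refl=0.047407·0.200000=0.0095; V=7.626667+0.047407+0.009481=7.6836

0 0 source 4.0000
1 5 load 6.6667
2 10 source 7.2000
3 15 load 7.5556
4 20 source 7.6267
5 25 load 7.6741
6 30 source 7.6836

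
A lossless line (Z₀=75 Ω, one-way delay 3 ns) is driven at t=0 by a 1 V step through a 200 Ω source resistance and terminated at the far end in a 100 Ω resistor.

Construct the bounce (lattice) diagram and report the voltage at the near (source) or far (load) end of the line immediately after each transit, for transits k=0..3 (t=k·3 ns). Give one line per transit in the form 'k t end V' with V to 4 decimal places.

Γ_L=0.142857, Γ_S=0.454545; launch V₁=1·75/275=0.272727
k=0 src: V=0.2727
k=1 load: inc=0.272727, refl=0.272727·0.142857=0.0390; V=0.000000+0.272727+0.038961=0.3117
k=2 src: inc=0.038961, refl=0.038961·0.454545=0.0177; V=0.272727+0.038961+0.017710=0.3294
k=3 load: inc=0.017710, refl=0.017710·0.142857=0.0025; V=0.311688+0.017710+0.002530=0.3319

0 0 source 0.2727
1 3 load 0.3117
2 6 source 0.3294
3 9 load 0.3319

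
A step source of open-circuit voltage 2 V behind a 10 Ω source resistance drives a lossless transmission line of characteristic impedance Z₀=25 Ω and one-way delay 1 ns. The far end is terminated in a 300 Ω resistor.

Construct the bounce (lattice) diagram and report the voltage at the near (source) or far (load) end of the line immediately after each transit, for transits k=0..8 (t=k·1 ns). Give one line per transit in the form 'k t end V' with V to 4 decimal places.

0 0 source 1.4286
1 1 load 2.6374
2 2 source 2.1193
3 3 load 1.6810
4 4 source 1.8688
5 5 load 2.0278
6 6 source 1.9597
7 7 load 1.9020
8 8 source 1.9267

Γ_L=0.846154, Γ_S=-0.428571; launch V₁=2·25/35=1.428571
k=0 src: V=1.4286
k=1 load: inc=1.428571, refl=1.428571·0.846154=1.2088; V=0.000000+1.428571+1.208791=2.6374
k=2 src: inc=1.208791, refl=1.208791·-0.428571=-0.5181; V=1.428571+1.208791+-0.518053=2.1193
k=3 load: inc=-0.518053, refl=-0.518053·0.846154=-0.4384; V=2.637363+-0.518053+-0.438353=1.6810
k=4 src: inc=-0.438353, refl=-0.438353·-0.428571=0.1879; V=2.119309+-0.438353+0.187866=1.8688
k=5 load: inc=0.187866, refl=0.187866·0.846154=0.1590; V=1.680956+0.187866+0.158963=2.0278
k=6 src: inc=0.158963, refl=0.158963·-0.428571=-0.0681; V=1.868822+0.158963+-0.068127=1.9597
k=7 load: inc=-0.068127, refl=-0.068127·0.846154=-0.0576; V=2.027785+-0.068127+-0.057646=1.9020
k=8 src: inc=-0.057646, refl=-0.057646·-0.428571=0.0247; V=1.959658+-0.057646+0.024705=1.9267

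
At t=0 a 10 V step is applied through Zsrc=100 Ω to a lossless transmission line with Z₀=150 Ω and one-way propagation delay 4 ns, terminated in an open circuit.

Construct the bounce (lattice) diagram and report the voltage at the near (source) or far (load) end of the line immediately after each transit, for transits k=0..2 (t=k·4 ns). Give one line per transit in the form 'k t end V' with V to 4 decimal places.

0 0 source 6.0000
1 4 load 12.0000
2 8 source 10.8000

Γ_L=1.000000, Γ_S=-0.200000; launch V₁=10·150/250=6.000000
k=0 src: V=6.0000
k=1 load: inc=6.000000, refl=6.000000·1.000000=6.0000; V=0.000000+6.000000+6.000000=12.0000
k=2 src: inc=6.000000, refl=6.000000·-0.200000=-1.2000; V=6.000000+6.000000+-1.200000=10.8000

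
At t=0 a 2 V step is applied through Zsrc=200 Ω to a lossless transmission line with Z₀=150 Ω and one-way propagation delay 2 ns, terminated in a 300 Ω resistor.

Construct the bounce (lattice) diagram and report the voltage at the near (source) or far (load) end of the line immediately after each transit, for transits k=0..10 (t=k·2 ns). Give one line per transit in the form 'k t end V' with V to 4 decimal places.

0 0 source 0.8571
1 2 load 1.1429
2 4 source 1.1837
3 6 load 1.1973
4 8 source 1.1992
5 10 load 1.1999
6 12 source 1.2000
7 14 load 1.2000
8 16 source 1.2000
9 18 load 1.2000
10 20 source 1.2000

Γ_L=0.333333, Γ_S=0.142857; launch V₁=2·150/350=0.857143
k=0 src: V=0.8571
k=1 load: inc=0.857143, refl=0.857143·0.333333=0.2857; V=0.000000+0.857143+0.285714=1.1429
k=2 src: inc=0.285714, refl=0.285714·0.142857=0.0408; V=0.857143+0.285714+0.040816=1.1837
k=3 load: inc=0.040816, refl=0.040816·0.333333=0.0136; V=1.142857+0.040816+0.013605=1.1973
k=4 src: inc=0.013605, refl=0.013605·0.142857=0.0019; V=1.183673+0.013605+0.001944=1.1992
k=5 load: inc=0.001944, refl=0.001944·0.333333=0.0006; V=1.197279+0.001944+0.000648=1.1999
k=6 src: inc=0.000648, refl=0.000648·0.142857=0.0001; V=1.199223+0.000648+0.000093=1.2000
k=7 load: inc=0.000093, refl=0.000093·0.333333=0.0000; V=1.199870+0.000093+0.000031=1.2000
k=8 src: inc=0.000031, refl=0.000031·0.142857=0.0000; V=1.199963+0.000031+0.000004=1.2000
k=9 load: inc=0.000004, refl=0.000004·0.333333=0.0000; V=1.199994+0.000004+0.000001=1.2000
k=10 src: inc=0.000001, refl=0.000001·0.142857=0.0000; V=1.199998+0.000001+0.000000=1.2000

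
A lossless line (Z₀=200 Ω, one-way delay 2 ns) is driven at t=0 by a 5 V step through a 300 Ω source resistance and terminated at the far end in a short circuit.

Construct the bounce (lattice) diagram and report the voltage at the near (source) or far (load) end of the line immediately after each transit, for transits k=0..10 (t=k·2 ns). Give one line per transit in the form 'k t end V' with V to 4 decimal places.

Γ_L=-1.000000, Γ_S=0.200000; launch V₁=5·200/500=2.000000
k=0 src: V=2.0000
k=1 load: inc=2.000000, refl=2.000000·-1.000000=-2.0000; V=0.000000+2.000000+-2.000000=0.0000
k=2 src: inc=-2.000000, refl=-2.000000·0.200000=-0.4000; V=2.000000+-2.000000+-0.400000=-0.4000
k=3 load: inc=-0.400000, refl=-0.400000·-1.000000=0.4000; V=0.000000+-0.400000+0.400000=0.0000
k=4 src: inc=0.400000, refl=0.400000·0.200000=0.0800; V=-0.400000+0.400000+0.080000=0.0800
k=5 load: inc=0.080000, refl=0.080000·-1.000000=-0.0800; V=0.000000+0.080000+-0.080000=0.0000
k=6 src: inc=-0.080000, refl=-0.080000·0.200000=-0.0160; V=0.080000+-0.080000+-0.016000=-0.0160
k=7 load: inc=-0.016000, refl=-0.016000·-1.000000=0.0160; V=0.000000+-0.016000+0.016000=0.0000
k=8 src: inc=0.016000, refl=0.016000·0.200000=0.0032; V=-0.016000+0.016000+0.003200=0.0032
k=9 load: inc=0.003200, refl=0.003200·-1.000000=-0.0032; V=0.000000+0.003200+-0.003200=0.0000
k=10 src: inc=-0.003200, refl=-0.003200·0.200000=-0.0006; V=0.003200+-0.003200+-0.000640=-0.0006

0 0 source 2.0000
1 2 load 0.0000
2 4 source -0.4000
3 6 load 0.0000
4 8 source 0.0800
5 10 load 0.0000
6 12 source -0.0160
7 14 load 0.0000
8 16 source 0.0032
9 18 load 0.0000
10 20 source -0.0006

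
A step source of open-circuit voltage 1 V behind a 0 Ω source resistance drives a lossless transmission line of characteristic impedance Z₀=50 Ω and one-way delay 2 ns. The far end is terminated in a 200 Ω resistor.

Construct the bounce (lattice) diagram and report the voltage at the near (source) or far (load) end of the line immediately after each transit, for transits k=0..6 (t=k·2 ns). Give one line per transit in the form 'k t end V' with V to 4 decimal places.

0 0 source 1.0000
1 2 load 1.6000
2 4 source 1.0000
3 6 load 0.6400
4 8 source 1.0000
5 10 load 1.2160
6 12 source 1.0000

Γ_L=0.600000, Γ_S=-1.000000; launch V₁=1·50/50=1.000000
k=0 src: V=1.0000
k=1 load: inc=1.000000, refl=1.000000·0.600000=0.6000; V=0.000000+1.000000+0.600000=1.6000
k=2 src: inc=0.600000, refl=0.600000·-1.000000=-0.6000; V=1.000000+0.600000+-0.600000=1.0000
k=3 load: inc=-0.600000, refl=-0.600000·0.600000=-0.3600; V=1.600000+-0.600000+-0.360000=0.6400
k=4 src: inc=-0.360000, refl=-0.360000·-1.000000=0.3600; V=1.000000+-0.360000+0.360000=1.0000
k=5 load: inc=0.360000, refl=0.360000·0.600000=0.2160; V=0.640000+0.360000+0.216000=1.2160
k=6 src: inc=0.216000, refl=0.216000·-1.000000=-0.2160; V=1.000000+0.216000+-0.216000=1.0000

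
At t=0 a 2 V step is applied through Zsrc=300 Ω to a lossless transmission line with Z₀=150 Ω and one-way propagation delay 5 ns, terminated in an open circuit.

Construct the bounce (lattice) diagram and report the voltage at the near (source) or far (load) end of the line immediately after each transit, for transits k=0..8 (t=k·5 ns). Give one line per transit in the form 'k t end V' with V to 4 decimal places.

Γ_L=1.000000, Γ_S=0.333333; launch V₁=2·150/450=0.666667
k=0 src: V=0.6667
k=1 load: inc=0.666667, refl=0.666667·1.000000=0.6667; V=0.000000+0.666667+0.666667=1.3333
k=2 src: inc=0.666667, refl=0.666667·0.333333=0.2222; V=0.666667+0.666667+0.222222=1.5556
k=3 load: inc=0.222222, refl=0.222222·1.000000=0.2222; V=1.333333+0.222222+0.222222=1.7778
k=4 src: inc=0.222222, refl=0.222222·0.333333=0.0741; V=1.555556+0.222222+0.074074=1.8519
k=5 load: inc=0.074074, refl=0.074074·1.000000=0.0741; V=1.777778+0.074074+0.074074=1.9259
k=6 src: inc=0.074074, refl=0.074074·0.333333=0.0247; V=1.851852+0.074074+0.024691=1.9506
k=7 load: inc=0.024691, refl=0.024691·1.000000=0.0247; V=1.925926+0.024691+0.024691=1.9753
k=8 src: inc=0.024691, refl=0.024691·0.333333=0.0082; V=1.950617+0.024691+0.008230=1.9835

0 0 source 0.6667
1 5 load 1.3333
2 10 source 1.5556
3 15 load 1.7778
4 20 source 1.8519
5 25 load 1.9259
6 30 source 1.9506
7 35 load 1.9753
8 40 source 1.9835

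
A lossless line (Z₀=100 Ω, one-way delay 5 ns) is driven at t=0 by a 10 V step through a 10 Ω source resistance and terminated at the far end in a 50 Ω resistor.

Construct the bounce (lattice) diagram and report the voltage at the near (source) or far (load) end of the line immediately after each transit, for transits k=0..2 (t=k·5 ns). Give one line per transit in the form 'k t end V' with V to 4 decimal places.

Γ_L=-0.333333, Γ_S=-0.818182; launch V₁=10·100/110=9.090909
k=0 src: V=9.0909
k=1 load: inc=9.090909, refl=9.090909·-0.333333=-3.0303; V=0.000000+9.090909+-3.030303=6.0606
k=2 src: inc=-3.030303, refl=-3.030303·-0.818182=2.4793; V=9.090909+-3.030303+2.479339=8.5399

0 0 source 9.0909
1 5 load 6.0606
2 10 source 8.5399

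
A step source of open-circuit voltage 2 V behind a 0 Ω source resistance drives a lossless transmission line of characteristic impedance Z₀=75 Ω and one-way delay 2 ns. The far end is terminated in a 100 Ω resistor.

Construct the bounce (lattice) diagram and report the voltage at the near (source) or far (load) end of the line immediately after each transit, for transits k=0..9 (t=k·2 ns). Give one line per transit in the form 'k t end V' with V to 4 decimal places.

Γ_L=0.142857, Γ_S=-1.000000; launch V₁=2·75/75=2.000000
k=0 src: V=2.0000
k=1 load: inc=2.000000, refl=2.000000·0.142857=0.2857; V=0.000000+2.000000+0.285714=2.2857
k=2 src: inc=0.285714, refl=0.285714·-1.000000=-0.2857; V=2.000000+0.285714+-0.285714=2.0000
k=3 load: inc=-0.285714, refl=-0.285714·0.142857=-0.0408; V=2.285714+-0.285714+-0.040816=1.9592
k=4 src: inc=-0.040816, refl=-0.040816·-1.000000=0.0408; V=2.000000+-0.040816+0.040816=2.0000
k=5 load: inc=0.040816, refl=0.040816·0.142857=0.0058; V=1.959184+0.040816+0.005831=2.0058
k=6 src: inc=0.005831, refl=0.005831·-1.000000=-0.0058; V=2.000000+0.005831+-0.005831=2.0000
k=7 load: inc=-0.005831, refl=-0.005831·0.142857=-0.0008; V=2.005831+-0.005831+-0.000833=1.9992
k=8 src: inc=-0.000833, refl=-0.000833·-1.000000=0.0008; V=2.000000+-0.000833+0.000833=2.0000
k=9 load: inc=0.000833, refl=0.000833·0.142857=0.0001; V=1.999167+0.000833+0.000119=2.0001

0 0 source 2.0000
1 2 load 2.2857
2 4 source 2.0000
3 6 load 1.9592
4 8 source 2.0000
5 10 load 2.0058
6 12 source 2.0000
7 14 load 1.9992
8 16 source 2.0000
9 18 load 2.0001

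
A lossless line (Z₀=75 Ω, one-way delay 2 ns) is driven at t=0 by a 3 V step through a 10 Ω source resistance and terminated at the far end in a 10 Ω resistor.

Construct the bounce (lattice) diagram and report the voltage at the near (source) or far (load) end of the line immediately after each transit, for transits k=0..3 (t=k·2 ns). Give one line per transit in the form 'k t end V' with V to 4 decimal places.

Γ_L=-0.764706, Γ_S=-0.764706; launch V₁=3·75/85=2.647059
k=0 src: V=2.6471
k=1 load: inc=2.647059, refl=2.647059·-0.764706=-2.0242; V=0.000000+2.647059+-2.024221=0.6228
k=2 src: inc=-2.024221, refl=-2.024221·-0.764706=1.5479; V=2.647059+-2.024221+1.547934=2.1708
k=3 load: inc=1.547934, refl=1.547934·-0.764706=-1.1837; V=0.622837+1.547934+-1.183714=0.9871

0 0 source 2.6471
1 2 load 0.6228
2 4 source 2.1708
3 6 load 0.9871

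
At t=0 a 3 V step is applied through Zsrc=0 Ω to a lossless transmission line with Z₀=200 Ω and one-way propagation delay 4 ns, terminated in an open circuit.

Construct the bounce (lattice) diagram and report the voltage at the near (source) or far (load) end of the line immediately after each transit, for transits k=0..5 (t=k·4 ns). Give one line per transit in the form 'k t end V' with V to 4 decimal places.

Γ_L=1.000000, Γ_S=-1.000000; launch V₁=3·200/200=3.000000
k=0 src: V=3.0000
k=1 load: inc=3.000000, refl=3.000000·1.000000=3.0000; V=0.000000+3.000000+3.000000=6.0000
k=2 src: inc=3.000000, refl=3.000000·-1.000000=-3.0000; V=3.000000+3.000000+-3.000000=3.0000
k=3 load: inc=-3.000000, refl=-3.000000·1.000000=-3.0000; V=6.000000+-3.000000+-3.000000=0.0000
k=4 src: inc=-3.000000, refl=-3.000000·-1.000000=3.0000; V=3.000000+-3.000000+3.000000=3.0000
k=5 load: inc=3.000000, refl=3.000000·1.000000=3.0000; V=0.000000+3.000000+3.000000=6.0000

0 0 source 3.0000
1 4 load 6.0000
2 8 source 3.0000
3 12 load 0.0000
4 16 source 3.0000
5 20 load 6.0000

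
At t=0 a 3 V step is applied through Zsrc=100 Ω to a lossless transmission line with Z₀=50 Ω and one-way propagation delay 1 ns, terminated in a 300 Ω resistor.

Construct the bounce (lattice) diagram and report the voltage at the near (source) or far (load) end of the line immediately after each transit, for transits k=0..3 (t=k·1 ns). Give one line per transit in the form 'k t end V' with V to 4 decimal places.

0 0 source 1.0000
1 1 load 1.7143
2 2 source 1.9524
3 3 load 2.1224

Γ_L=0.714286, Γ_S=0.333333; launch V₁=3·50/150=1.000000
k=0 src: V=1.0000
k=1 load: inc=1.000000, refl=1.000000·0.714286=0.7143; V=0.000000+1.000000+0.714286=1.7143
k=2 src: inc=0.714286, refl=0.714286·0.333333=0.2381; V=1.000000+0.714286+0.238095=1.9524
k=3 load: inc=0.238095, refl=0.238095·0.714286=0.1701; V=1.714286+0.238095+0.170068=2.1224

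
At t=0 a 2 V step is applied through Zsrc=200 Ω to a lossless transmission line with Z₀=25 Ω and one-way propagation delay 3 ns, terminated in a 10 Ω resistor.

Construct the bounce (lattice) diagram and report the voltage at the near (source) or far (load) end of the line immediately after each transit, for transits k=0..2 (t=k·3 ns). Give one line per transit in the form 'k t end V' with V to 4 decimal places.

0 0 source 0.2222
1 3 load 0.1270
2 6 source 0.0529

Γ_L=-0.428571, Γ_S=0.777778; launch V₁=2·25/225=0.222222
k=0 src: V=0.2222
k=1 load: inc=0.222222, refl=0.222222·-0.428571=-0.0952; V=0.000000+0.222222+-0.095238=0.1270
k=2 src: inc=-0.095238, refl=-0.095238·0.777778=-0.0741; V=0.222222+-0.095238+-0.074074=0.0529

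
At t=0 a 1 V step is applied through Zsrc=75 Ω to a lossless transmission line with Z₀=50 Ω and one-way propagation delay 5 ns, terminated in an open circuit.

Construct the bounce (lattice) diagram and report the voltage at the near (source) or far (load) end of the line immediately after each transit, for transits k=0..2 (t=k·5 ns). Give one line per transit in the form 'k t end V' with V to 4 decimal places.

Γ_L=1.000000, Γ_S=0.200000; launch V₁=1·50/125=0.400000
k=0 src: V=0.4000
k=1 load: inc=0.400000, refl=0.400000·1.000000=0.4000; V=0.000000+0.400000+0.400000=0.8000
k=2 src: inc=0.400000, refl=0.400000·0.200000=0.0800; V=0.400000+0.400000+0.080000=0.8800

0 0 source 0.4000
1 5 load 0.8000
2 10 source 0.8800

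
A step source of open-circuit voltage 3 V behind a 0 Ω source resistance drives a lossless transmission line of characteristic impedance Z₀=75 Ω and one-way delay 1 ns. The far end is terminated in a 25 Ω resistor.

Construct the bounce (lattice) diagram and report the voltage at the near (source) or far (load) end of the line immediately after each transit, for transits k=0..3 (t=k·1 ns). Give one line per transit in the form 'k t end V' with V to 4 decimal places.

0 0 source 3.0000
1 1 load 1.5000
2 2 source 3.0000
3 3 load 2.2500

Γ_L=-0.500000, Γ_S=-1.000000; launch V₁=3·75/75=3.000000
k=0 src: V=3.0000
k=1 load: inc=3.000000, refl=3.000000·-0.500000=-1.5000; V=0.000000+3.000000+-1.500000=1.5000
k=2 src: inc=-1.500000, refl=-1.500000·-1.000000=1.5000; V=3.000000+-1.500000+1.500000=3.0000
k=3 load: inc=1.500000, refl=1.500000·-0.500000=-0.7500; V=1.500000+1.500000+-0.750000=2.2500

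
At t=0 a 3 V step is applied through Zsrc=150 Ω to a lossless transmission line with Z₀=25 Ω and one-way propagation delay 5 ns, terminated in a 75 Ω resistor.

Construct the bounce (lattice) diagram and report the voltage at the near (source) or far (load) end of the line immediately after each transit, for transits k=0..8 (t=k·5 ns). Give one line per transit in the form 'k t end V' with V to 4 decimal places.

Γ_L=0.500000, Γ_S=0.714286; launch V₁=3·25/175=0.428571
k=0 src: V=0.4286
k=1 load: inc=0.428571, refl=0.428571·0.500000=0.2143; V=0.000000+0.428571+0.214286=0.6429
k=2 src: inc=0.214286, refl=0.214286·0.714286=0.1531; V=0.428571+0.214286+0.153061=0.7959
k=3 load: inc=0.153061, refl=0.153061·0.500000=0.0765; V=0.642857+0.153061+0.076531=0.8724
k=4 src: inc=0.076531, refl=0.076531·0.714286=0.0547; V=0.795918+0.076531+0.054665=0.9271
k=5 load: inc=0.054665, refl=0.054665·0.500000=0.0273; V=0.872449+0.054665+0.027332=0.9544
k=6 src: inc=0.027332, refl=0.027332·0.714286=0.0195; V=0.927114+0.027332+0.019523=0.9740
k=7 load: inc=0.019523, refl=0.019523·0.500000=0.0098; V=0.954446+0.019523+0.009762=0.9837
k=8 src: inc=0.009762, refl=0.009762·0.714286=0.0070; V=0.973969+0.009762+0.006973=0.9907

0 0 source 0.4286
1 5 load 0.6429
2 10 source 0.7959
3 15 load 0.8724
4 20 source 0.9271
5 25 load 0.9544
6 30 source 0.9740
7 35 load 0.9837
8 40 source 0.9907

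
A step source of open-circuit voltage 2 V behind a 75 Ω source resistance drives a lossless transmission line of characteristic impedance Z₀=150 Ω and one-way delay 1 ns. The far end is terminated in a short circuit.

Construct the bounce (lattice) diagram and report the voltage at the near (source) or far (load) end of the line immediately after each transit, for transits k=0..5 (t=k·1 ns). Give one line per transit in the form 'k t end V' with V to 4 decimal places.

Γ_L=-1.000000, Γ_S=-0.333333; launch V₁=2·150/225=1.333333
k=0 src: V=1.3333
k=1 load: inc=1.333333, refl=1.333333·-1.000000=-1.3333; V=0.000000+1.333333+-1.333333=0.0000
k=2 src: inc=-1.333333, refl=-1.333333·-0.333333=0.4444; V=1.333333+-1.333333+0.444444=0.4444
k=3 load: inc=0.444444, refl=0.444444·-1.000000=-0.4444; V=0.000000+0.444444+-0.444444=0.0000
k=4 src: inc=-0.444444, refl=-0.444444·-0.333333=0.1481; V=0.444444+-0.444444+0.148148=0.1481
k=5 load: inc=0.148148, refl=0.148148·-1.000000=-0.1481; V=0.000000+0.148148+-0.148148=0.0000

0 0 source 1.3333
1 1 load 0.0000
2 2 source 0.4444
3 3 load 0.0000
4 4 source 0.1481
5 5 load 0.0000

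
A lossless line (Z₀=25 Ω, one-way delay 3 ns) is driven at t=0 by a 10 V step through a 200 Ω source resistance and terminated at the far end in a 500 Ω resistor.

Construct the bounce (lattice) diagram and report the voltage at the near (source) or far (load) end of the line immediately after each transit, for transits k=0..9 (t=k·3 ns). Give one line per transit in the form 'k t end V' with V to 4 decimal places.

0 0 source 1.1111
1 3 load 2.1164
2 6 source 2.8983
3 9 load 3.6057
4 12 source 4.1559
5 15 load 4.6538
6 18 source 5.0410
7 21 load 5.3913
8 24 source 5.6637
9 27 load 5.9103

Γ_L=0.904762, Γ_S=0.777778; launch V₁=10·25/225=1.111111
k=0 src: V=1.1111
k=1 load: inc=1.111111, refl=1.111111·0.904762=1.0053; V=0.000000+1.111111+1.005291=2.1164
k=2 src: inc=1.005291, refl=1.005291·0.777778=0.7819; V=1.111111+1.005291+0.781893=2.8983
k=3 load: inc=0.781893, refl=0.781893·0.904762=0.7074; V=2.116402+0.781893+0.707427=3.6057
k=4 src: inc=0.707427, refl=0.707427·0.777778=0.5502; V=2.898295+0.707427+0.550221=4.1559
k=5 load: inc=0.550221, refl=0.550221·0.904762=0.4978; V=3.605722+0.550221+0.497819=4.6538
k=6 src: inc=0.497819, refl=0.497819·0.777778=0.3872; V=4.155943+0.497819+0.387193=5.0410
k=7 load: inc=0.387193, refl=0.387193·0.904762=0.3503; V=4.653762+0.387193+0.350317=5.3913
k=8 src: inc=0.350317, refl=0.350317·0.777778=0.2725; V=5.040955+0.350317+0.272469=5.6637
k=9 load: inc=0.272469, refl=0.272469·0.904762=0.2465; V=5.391272+0.272469+0.246519=5.9103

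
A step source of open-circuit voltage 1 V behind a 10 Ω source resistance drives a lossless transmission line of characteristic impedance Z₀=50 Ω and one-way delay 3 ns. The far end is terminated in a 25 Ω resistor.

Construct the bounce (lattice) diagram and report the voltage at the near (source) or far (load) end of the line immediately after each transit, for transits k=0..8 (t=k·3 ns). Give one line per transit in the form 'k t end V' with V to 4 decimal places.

Γ_L=-0.333333, Γ_S=-0.666667; launch V₁=1·50/60=0.833333
k=0 src: V=0.8333
k=1 load: inc=0.833333, refl=0.833333·-0.333333=-0.2778; V=0.000000+0.833333+-0.277778=0.5556
k=2 src: inc=-0.277778, refl=-0.277778·-0.666667=0.1852; V=0.833333+-0.277778+0.185185=0.7407
k=3 load: inc=0.185185, refl=0.185185·-0.333333=-0.0617; V=0.555556+0.185185+-0.061728=0.6790
k=4 src: inc=-0.061728, refl=-0.061728·-0.666667=0.0412; V=0.740741+-0.061728+0.041152=0.7202
k=5 load: inc=0.041152, refl=0.041152·-0.333333=-0.0137; V=0.679012+0.041152+-0.013717=0.7064
k=6 src: inc=-0.013717, refl=-0.013717·-0.666667=0.0091; V=0.720165+-0.013717+0.009145=0.7156
k=7 load: inc=0.009145, refl=0.009145·-0.333333=-0.0030; V=0.706447+0.009145+-0.003048=0.7125
k=8 src: inc=-0.003048, refl=-0.003048·-0.666667=0.0020; V=0.715592+-0.003048+0.002032=0.7146

0 0 source 0.8333
1 3 load 0.5556
2 6 source 0.7407
3 9 load 0.6790
4 12 source 0.7202
5 15 load 0.7064
6 18 source 0.7156
7 21 load 0.7125
8 24 source 0.7146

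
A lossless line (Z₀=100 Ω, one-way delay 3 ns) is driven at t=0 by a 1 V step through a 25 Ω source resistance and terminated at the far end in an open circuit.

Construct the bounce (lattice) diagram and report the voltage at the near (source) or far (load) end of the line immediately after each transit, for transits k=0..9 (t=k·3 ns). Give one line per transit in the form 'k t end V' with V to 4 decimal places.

Γ_L=1.000000, Γ_S=-0.600000; launch V₁=1·100/125=0.800000
k=0 src: V=0.8000
k=1 load: inc=0.800000, refl=0.800000·1.000000=0.8000; V=0.000000+0.800000+0.800000=1.6000
k=2 src: inc=0.800000, refl=0.800000·-0.600000=-0.4800; V=0.800000+0.800000+-0.480000=1.1200
k=3 load: inc=-0.480000, refl=-0.480000·1.000000=-0.4800; V=1.600000+-0.480000+-0.480000=0.6400
k=4 src: inc=-0.480000, refl=-0.480000·-0.600000=0.2880; V=1.120000+-0.480000+0.288000=0.9280
k=5 load: inc=0.288000, refl=0.288000·1.000000=0.2880; V=0.640000+0.288000+0.288000=1.2160
k=6 src: inc=0.288000, refl=0.288000·-0.600000=-0.1728; V=0.928000+0.288000+-0.172800=1.0432
k=7 load: inc=-0.172800, refl=-0.172800·1.000000=-0.1728; V=1.216000+-0.172800+-0.172800=0.8704
k=8 src: inc=-0.172800, refl=-0.172800·-0.600000=0.1037; V=1.043200+-0.172800+0.103680=0.9741
k=9 load: inc=0.103680, refl=0.103680·1.000000=0.1037; V=0.870400+0.103680+0.103680=1.0778

0 0 source 0.8000
1 3 load 1.6000
2 6 source 1.1200
3 9 load 0.6400
4 12 source 0.9280
5 15 load 1.2160
6 18 source 1.0432
7 21 load 0.8704
8 24 source 0.9741
9 27 load 1.0778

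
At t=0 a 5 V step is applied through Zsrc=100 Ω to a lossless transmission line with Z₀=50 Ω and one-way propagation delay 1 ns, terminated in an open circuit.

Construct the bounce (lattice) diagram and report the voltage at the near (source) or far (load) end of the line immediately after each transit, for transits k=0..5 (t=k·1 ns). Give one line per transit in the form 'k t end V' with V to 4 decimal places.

Γ_L=1.000000, Γ_S=0.333333; launch V₁=5·50/150=1.666667
k=0 src: V=1.6667
k=1 load: inc=1.666667, refl=1.666667·1.000000=1.6667; V=0.000000+1.666667+1.666667=3.3333
k=2 src: inc=1.666667, refl=1.666667·0.333333=0.5556; V=1.666667+1.666667+0.555556=3.8889
k=3 load: inc=0.555556, refl=0.555556·1.000000=0.5556; V=3.333333+0.555556+0.555556=4.4444
k=4 src: inc=0.555556, refl=0.555556·0.333333=0.1852; V=3.888889+0.555556+0.185185=4.6296
k=5 load: inc=0.185185, refl=0.185185·1.000000=0.1852; V=4.444444+0.185185+0.185185=4.8148

0 0 source 1.6667
1 1 load 3.3333
2 2 source 3.8889
3 3 load 4.4444
4 4 source 4.6296
5 5 load 4.8148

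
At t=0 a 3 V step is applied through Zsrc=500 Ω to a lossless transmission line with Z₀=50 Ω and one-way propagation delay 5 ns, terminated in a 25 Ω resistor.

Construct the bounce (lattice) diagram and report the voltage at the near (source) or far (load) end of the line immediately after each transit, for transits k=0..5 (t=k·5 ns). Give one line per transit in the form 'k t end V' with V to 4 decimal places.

Γ_L=-0.333333, Γ_S=0.818182; launch V₁=3·50/550=0.272727
k=0 src: V=0.2727
k=1 load: inc=0.272727, refl=0.272727·-0.333333=-0.0909; V=0.000000+0.272727+-0.090909=0.1818
k=2 src: inc=-0.090909, refl=-0.090909·0.818182=-0.0744; V=0.272727+-0.090909+-0.074380=0.1074
k=3 load: inc=-0.074380, refl=-0.074380·-0.333333=0.0248; V=0.181818+-0.074380+0.024793=0.1322
k=4 src: inc=0.024793, refl=0.024793·0.818182=0.0203; V=0.107438+0.024793+0.020285=0.1525
k=5 load: inc=0.020285, refl=0.020285·-0.333333=-0.0068; V=0.132231+0.020285+-0.006762=0.1458

0 0 source 0.2727
1 5 load 0.1818
2 10 source 0.1074
3 15 load 0.1322
4 20 source 0.1525
5 25 load 0.1458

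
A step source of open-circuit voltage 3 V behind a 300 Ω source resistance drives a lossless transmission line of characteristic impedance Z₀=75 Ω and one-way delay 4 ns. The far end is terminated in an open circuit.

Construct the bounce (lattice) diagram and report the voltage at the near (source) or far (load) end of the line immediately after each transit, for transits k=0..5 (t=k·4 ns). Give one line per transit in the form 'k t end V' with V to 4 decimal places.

0 0 source 0.6000
1 4 load 1.2000
2 8 source 1.5600
3 12 load 1.9200
4 16 source 2.1360
5 20 load 2.3520

Γ_L=1.000000, Γ_S=0.600000; launch V₁=3·75/375=0.600000
k=0 src: V=0.6000
k=1 load: inc=0.600000, refl=0.600000·1.000000=0.6000; V=0.000000+0.600000+0.600000=1.2000
k=2 src: inc=0.600000, refl=0.600000·0.600000=0.3600; V=0.600000+0.600000+0.360000=1.5600
k=3 load: inc=0.360000, refl=0.360000·1.000000=0.3600; V=1.200000+0.360000+0.360000=1.9200
k=4 src: inc=0.360000, refl=0.360000·0.600000=0.2160; V=1.560000+0.360000+0.216000=2.1360
k=5 load: inc=0.216000, refl=0.216000·1.000000=0.2160; V=1.920000+0.216000+0.216000=2.3520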